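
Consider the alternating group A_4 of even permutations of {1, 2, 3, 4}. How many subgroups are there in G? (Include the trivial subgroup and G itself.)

10

|G| = 12, so by Lagrange every subgroup order divides 12. Divisors: 1, 2, 3, 4, 6, 12.
Subgroups by order — order 1: 1; order 2: 3; order 3: 4; order 4: 1; order 6: 0; order 12: 1.
Total: 1 + 3 + 4 + 1 + 0 + 1 = 10.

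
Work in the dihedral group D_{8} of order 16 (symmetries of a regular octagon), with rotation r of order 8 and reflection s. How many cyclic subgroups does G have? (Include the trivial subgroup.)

A cyclic subgroup of order d is generated by each of its φ(d) elements of order d, so the cyclic subgroups of order d number (#elements of order d)/φ(d).
Cyclic subgroups by order — order 1: 1; order 2: 9; order 4: 1; order 8: 1.
Total: 12.

12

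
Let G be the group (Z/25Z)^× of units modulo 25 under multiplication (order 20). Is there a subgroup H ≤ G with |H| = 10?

Yes

10 | 20. A subgroup of order 10 is {1, 4, 6, 9, 11, 14, 16, 19, 21, 24}.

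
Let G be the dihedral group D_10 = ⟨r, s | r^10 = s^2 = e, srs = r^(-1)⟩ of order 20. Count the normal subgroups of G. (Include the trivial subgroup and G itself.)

7

G has 22 subgroups. Checking conjugation-invariance by order — order 1: 1/1 normal; order 2: 1/11 normal; order 4: 0/5 normal; order 5: 1/1 normal; order 10: 3/3 normal; order 20: 1/1 normal.
Total normal subgroups: 7.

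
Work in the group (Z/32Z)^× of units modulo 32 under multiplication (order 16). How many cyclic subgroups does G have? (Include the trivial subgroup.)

A cyclic subgroup of order d is generated by each of its φ(d) elements of order d, so the cyclic subgroups of order d number (#elements of order d)/φ(d).
Cyclic subgroups by order — order 1: 1; order 2: 3; order 4: 2; order 8: 2.
Total: 8.

8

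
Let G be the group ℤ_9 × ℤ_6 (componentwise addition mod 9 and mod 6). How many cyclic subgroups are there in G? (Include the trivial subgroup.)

16

Group the elements of G by the cyclic subgroup they generate; each cyclic subgroup of order d accounts for φ(d) elements.
Cyclic subgroups by order — order 1: 1; order 2: 1; order 3: 4; order 6: 4; order 9: 3; order 18: 3.
Total: 16.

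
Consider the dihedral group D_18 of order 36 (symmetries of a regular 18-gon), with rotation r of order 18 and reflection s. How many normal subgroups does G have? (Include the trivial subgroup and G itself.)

9

G has 45 subgroups. Checking conjugation-invariance by order — order 1: 1/1 normal; order 2: 1/19 normal; order 3: 1/1 normal; order 4: 0/9 normal; order 6: 1/7 normal; order 9: 1/1 normal; order 12: 0/3 normal; order 18: 3/3 normal; order 36: 1/1 normal.
Total normal subgroups: 9.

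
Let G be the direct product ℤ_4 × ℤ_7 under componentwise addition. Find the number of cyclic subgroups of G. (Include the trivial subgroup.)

6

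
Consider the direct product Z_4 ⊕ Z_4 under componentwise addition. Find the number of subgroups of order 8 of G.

3

|G| = 16 and 8 | 16, so subgroups of order 8 are possible by Lagrange.
The subgroups of order 8 are: {(0,0), (0,1), (0,2), (0,3), (2,0), (2,1), (2,2), (2,3)}; {(0,0), (0,2), (1,0), (1,2), (2,0), (2,2), (3,0), (3,2)}; {(0,0), (0,2), (1,1), (1,3), (2,0), (2,2), (3,1), (3,3)}.
So G has 3 subgroups of order 8.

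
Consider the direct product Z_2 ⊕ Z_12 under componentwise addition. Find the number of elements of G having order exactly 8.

0

An element (a,b) has order lcm(ord(a), ord(b)); count pairs with lcm equal to 8.
Enumerating gives 0 such elements.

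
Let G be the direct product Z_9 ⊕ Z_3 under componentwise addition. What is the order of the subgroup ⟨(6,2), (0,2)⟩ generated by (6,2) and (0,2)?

9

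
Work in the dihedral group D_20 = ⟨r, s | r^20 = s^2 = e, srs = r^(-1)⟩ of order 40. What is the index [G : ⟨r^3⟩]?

2

|⟨r^3⟩| = 20 and |G| = 40.
By Lagrange, [G : H] = |G|/|H| = 40/20 = 2.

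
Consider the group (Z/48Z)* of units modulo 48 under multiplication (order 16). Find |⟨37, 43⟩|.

8

|⟨37⟩| = 4 and |⟨43⟩| = 4, so |H| is a multiple of lcm(4, 4) = 4 and divides |G| = 16.
Closing under the operation: H = {1, 7, 13, 19, 25, 31, 37, 43}, so |H| = 8.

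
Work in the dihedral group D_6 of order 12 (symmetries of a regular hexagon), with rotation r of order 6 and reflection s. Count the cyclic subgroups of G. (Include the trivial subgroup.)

Group the elements of G by the cyclic subgroup they generate; each cyclic subgroup of order d accounts for φ(d) elements.
Cyclic subgroups by order — order 1: 1; order 2: 7; order 3: 1; order 6: 1.
Total: 10.

10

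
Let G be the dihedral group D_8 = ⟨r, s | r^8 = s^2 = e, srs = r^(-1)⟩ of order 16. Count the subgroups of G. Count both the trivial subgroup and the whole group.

19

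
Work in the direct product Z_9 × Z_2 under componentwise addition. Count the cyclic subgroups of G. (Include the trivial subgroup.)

Each element a generates a cyclic subgroup ⟨a⟩; distinct elements may generate the same one (a cyclic group of order d has φ(d) generators).
Cyclic subgroups by order — order 1: 1; order 2: 1; order 3: 1; order 6: 1; order 9: 1; order 18: 1.
Total: 6.

6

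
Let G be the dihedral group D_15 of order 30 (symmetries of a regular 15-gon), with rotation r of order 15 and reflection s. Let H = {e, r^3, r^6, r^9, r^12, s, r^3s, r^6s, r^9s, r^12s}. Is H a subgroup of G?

|H| = 10 divides |G| = 30, consistent with Lagrange.
H contains the identity, every element's inverse is in H, and H is closed under ·: it is a subgroup.

Yes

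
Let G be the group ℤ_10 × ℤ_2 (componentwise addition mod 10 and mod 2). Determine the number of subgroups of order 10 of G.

3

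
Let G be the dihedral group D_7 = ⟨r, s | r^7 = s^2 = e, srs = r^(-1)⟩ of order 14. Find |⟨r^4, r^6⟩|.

|⟨r^4⟩| = 7 and |⟨r^6⟩| = 7, so |H| is a multiple of lcm(7, 7) = 7 and divides |G| = 14.
Closing under the operation: H = {e, r, r^2, r^3, r^4, r^5, r^6}, so |H| = 7.

7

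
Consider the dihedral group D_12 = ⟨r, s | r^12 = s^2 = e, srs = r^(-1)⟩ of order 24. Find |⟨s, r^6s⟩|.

4

|⟨s⟩| = 2 and |⟨r^6s⟩| = 2, so |H| is a multiple of lcm(2, 2) = 2 and divides |G| = 24.
Closing under the operation: H = {e, r^6, s, r^6s}, so |H| = 4.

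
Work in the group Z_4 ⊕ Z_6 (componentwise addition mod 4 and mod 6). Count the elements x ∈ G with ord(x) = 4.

An element (a,b) has order lcm(ord(a), ord(b)); count pairs with lcm equal to 4.
Enumerating gives 4 such elements.

4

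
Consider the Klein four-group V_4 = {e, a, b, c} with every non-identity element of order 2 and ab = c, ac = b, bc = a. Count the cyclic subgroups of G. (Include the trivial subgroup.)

4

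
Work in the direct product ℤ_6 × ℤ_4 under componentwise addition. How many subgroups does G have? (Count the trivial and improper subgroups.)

16

|G| = 24, so by Lagrange every subgroup order divides 24. Divisors: 1, 2, 3, 4, 6, 8, 12, 24.
Subgroups by order — order 1: 1; order 2: 3; order 3: 1; order 4: 3; order 6: 3; order 8: 1; order 12: 3; order 24: 1.
Total: 1 + 3 + 1 + 3 + 3 + 1 + 3 + 1 = 16.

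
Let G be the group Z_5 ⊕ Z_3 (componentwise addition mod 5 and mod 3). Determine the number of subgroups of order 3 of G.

1

|G| = 15 and 3 | 15, so subgroups of order 3 are possible by Lagrange.
The subgroups of order 3 are: {(0,0), (0,1), (0,2)}.
So G has 1 subgroup of order 3.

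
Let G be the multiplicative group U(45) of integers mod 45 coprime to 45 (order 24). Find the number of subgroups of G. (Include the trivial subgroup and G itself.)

16

|G| = 24, so by Lagrange every subgroup order divides 24. Divisors: 1, 2, 3, 4, 6, 8, 12, 24.
Subgroups by order — order 1: 1; order 2: 3; order 3: 1; order 4: 3; order 6: 3; order 8: 1; order 12: 3; order 24: 1.
Total: 1 + 3 + 1 + 3 + 3 + 1 + 3 + 1 = 16.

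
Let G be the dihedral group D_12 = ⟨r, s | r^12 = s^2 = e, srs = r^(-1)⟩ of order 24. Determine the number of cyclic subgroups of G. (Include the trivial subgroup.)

18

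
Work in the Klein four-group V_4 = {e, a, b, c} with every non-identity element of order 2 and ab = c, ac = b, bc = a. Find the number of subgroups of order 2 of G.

3

|G| = 4 and 2 | 4, so subgroups of order 2 are possible by Lagrange.
The subgroups of order 2 are: {e, a}; {e, b}; {e, c}.
So G has 3 subgroups of order 2.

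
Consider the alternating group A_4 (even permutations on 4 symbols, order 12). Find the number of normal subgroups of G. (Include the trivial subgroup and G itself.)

G has 10 subgroups. Checking conjugation-invariance by order — order 1: 1/1 normal; order 2: 0/3 normal; order 3: 0/4 normal; order 4: 1/1 normal; order 12: 1/1 normal.
Total normal subgroups: 3.

3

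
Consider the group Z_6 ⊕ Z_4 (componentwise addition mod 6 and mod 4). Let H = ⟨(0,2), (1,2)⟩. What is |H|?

|⟨(0,2)⟩| = 2 and |⟨(1,2)⟩| = 6, so |H| is a multiple of lcm(2, 6) = 6 and divides |G| = 24.
Closing under the operation: H = {(0,0), (0,2), (1,0), (1,2), (2,0), (2,2), (3,0), (3,2), (4,0), (4,2), (5,0), (5,2)}, so |H| = 12.

12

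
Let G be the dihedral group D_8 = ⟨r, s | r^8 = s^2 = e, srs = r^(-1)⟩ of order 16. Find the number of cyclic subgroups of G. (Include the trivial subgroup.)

Each element a generates a cyclic subgroup ⟨a⟩; distinct elements may generate the same one (a cyclic group of order d has φ(d) generators).
Cyclic subgroups by order — order 1: 1; order 2: 9; order 4: 1; order 8: 1.
Total: 12.

12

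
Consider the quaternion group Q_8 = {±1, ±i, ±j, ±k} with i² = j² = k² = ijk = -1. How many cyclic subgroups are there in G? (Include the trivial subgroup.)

Each element a generates a cyclic subgroup ⟨a⟩; distinct elements may generate the same one (a cyclic group of order d has φ(d) generators).
Cyclic subgroups by order — order 1: 1; order 2: 1; order 4: 3.
Total: 5.

5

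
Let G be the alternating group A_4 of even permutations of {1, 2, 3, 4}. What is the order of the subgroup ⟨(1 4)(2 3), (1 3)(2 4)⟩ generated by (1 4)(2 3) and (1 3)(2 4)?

4

|⟨(1 4)(2 3)⟩| = 2 and |⟨(1 3)(2 4)⟩| = 2, so |H| is a multiple of lcm(2, 2) = 2 and divides |G| = 12.
Closing under the operation: H = {e, (1 2)(3 4), (1 3)(2 4), (1 4)(2 3)}, so |H| = 4.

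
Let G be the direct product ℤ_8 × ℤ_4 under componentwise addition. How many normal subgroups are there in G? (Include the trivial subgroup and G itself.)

22

G is abelian, so every subgroup is normal.
G has 22 subgroups in total, hence 22 normal subgroups.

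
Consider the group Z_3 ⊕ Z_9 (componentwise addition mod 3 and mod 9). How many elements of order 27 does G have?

An element (a,b) has order lcm(ord(a), ord(b)); count pairs with lcm equal to 27.
Enumerating gives 0 such elements.

0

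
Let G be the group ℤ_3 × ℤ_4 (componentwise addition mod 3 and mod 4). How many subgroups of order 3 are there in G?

1

|G| = 12 and 3 | 12, so subgroups of order 3 are possible by Lagrange.
The subgroups of order 3 are: {(0,0), (1,0), (2,0)}.
So G has 1 subgroup of order 3.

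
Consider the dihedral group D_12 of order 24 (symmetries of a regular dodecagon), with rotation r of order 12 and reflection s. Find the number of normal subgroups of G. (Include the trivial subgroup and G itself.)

G has 34 subgroups. Checking conjugation-invariance by order — order 1: 1/1 normal; order 2: 1/13 normal; order 3: 1/1 normal; order 4: 1/7 normal; order 6: 1/5 normal; order 8: 0/3 normal; order 12: 3/3 normal; order 24: 1/1 normal.
Total normal subgroups: 9.

9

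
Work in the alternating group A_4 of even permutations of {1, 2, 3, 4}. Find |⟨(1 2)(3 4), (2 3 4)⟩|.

|⟨(1 2)(3 4)⟩| = 2 and |⟨(2 3 4)⟩| = 3, so |H| is a multiple of lcm(2, 3) = 6 and divides |G| = 12.
Closing {(1 2)(3 4), (2 3 4)} under the group operation gives all of G, so |H| = 12.

12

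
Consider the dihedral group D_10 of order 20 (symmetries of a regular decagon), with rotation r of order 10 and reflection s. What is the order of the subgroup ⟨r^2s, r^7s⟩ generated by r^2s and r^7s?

|⟨r^2s⟩| = 2 and |⟨r^7s⟩| = 2, so |H| is a multiple of lcm(2, 2) = 2 and divides |G| = 20.
Closing under the operation: H = {e, r^5, r^2s, r^7s}, so |H| = 4.

4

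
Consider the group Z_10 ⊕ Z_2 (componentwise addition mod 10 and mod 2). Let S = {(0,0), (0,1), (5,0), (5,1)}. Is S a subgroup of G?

Yes

|S| = 4 divides |G| = 20, consistent with Lagrange.
S contains the identity, every element's inverse is in S, and S is closed under +: it is a subgroup.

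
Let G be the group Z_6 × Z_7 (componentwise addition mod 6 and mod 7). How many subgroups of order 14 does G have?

|G| = 42 and 14 | 42, so subgroups of order 14 are possible by Lagrange.
The subgroups of order 14 are: {(0,0), (0,1), (0,2), (0,3), (0,4), (0,5), (0,6), (3,0), (3,1), (3,2), (3,3), (3,4), (3,5), (3,6)}.
So G has 1 subgroup of order 14.

1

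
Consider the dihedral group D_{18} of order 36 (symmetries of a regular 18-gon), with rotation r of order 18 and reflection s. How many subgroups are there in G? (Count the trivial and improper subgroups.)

45

|G| = 36, so by Lagrange every subgroup order divides 36. Divisors: 1, 2, 3, 4, 6, 9, 12, 18, 36.
Subgroups by order — order 1: 1; order 2: 19; order 3: 1; order 4: 9; order 6: 7; order 9: 1; order 12: 3; order 18: 3; order 36: 1.
Total: 1 + 19 + 1 + 9 + 7 + 1 + 3 + 3 + 1 = 45.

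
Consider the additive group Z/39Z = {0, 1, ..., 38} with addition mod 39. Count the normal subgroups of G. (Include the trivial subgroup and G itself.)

4

G is abelian, so every subgroup is normal.
G has 4 subgroups in total, hence 4 normal subgroups.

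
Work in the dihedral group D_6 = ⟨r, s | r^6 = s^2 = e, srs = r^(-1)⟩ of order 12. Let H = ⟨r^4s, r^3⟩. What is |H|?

4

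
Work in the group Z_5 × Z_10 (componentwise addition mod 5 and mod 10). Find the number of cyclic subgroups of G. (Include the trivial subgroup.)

14

Group the elements of G by the cyclic subgroup they generate; each cyclic subgroup of order d accounts for φ(d) elements.
Cyclic subgroups by order — order 1: 1; order 2: 1; order 5: 6; order 10: 6.
Total: 14.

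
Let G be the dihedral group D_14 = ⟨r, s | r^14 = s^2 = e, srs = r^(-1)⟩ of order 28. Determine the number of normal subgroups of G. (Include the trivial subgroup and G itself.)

7

G has 28 subgroups. Checking conjugation-invariance by order — order 1: 1/1 normal; order 2: 1/15 normal; order 4: 0/7 normal; order 7: 1/1 normal; order 14: 3/3 normal; order 28: 1/1 normal.
Total normal subgroups: 7.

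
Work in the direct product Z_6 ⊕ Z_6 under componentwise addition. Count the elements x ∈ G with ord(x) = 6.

24

An element (a,b) has order lcm(ord(a), ord(b)); count pairs with lcm equal to 6.
Enumerating gives 24 such elements.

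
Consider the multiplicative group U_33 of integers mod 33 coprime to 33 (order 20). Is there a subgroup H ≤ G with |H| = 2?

Yes

2 | 20. A subgroup of order 2 is {1, 10}.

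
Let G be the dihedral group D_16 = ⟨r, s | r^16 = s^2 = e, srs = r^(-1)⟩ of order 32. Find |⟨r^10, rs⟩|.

|⟨r^10⟩| = 8 and |⟨rs⟩| = 2, so |H| is a multiple of lcm(8, 2) = 8 and divides |G| = 32.
Closing under the operation: H = {e, r^2, r^4, r^6, r^8, r^10, r^12, r^14, rs, r^3s, r^5s, r^7s, r^9s, r^11s, r^13s, r^15s}, so |H| = 16.

16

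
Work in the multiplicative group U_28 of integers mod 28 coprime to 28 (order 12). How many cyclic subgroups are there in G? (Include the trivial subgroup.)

8

Each element a generates a cyclic subgroup ⟨a⟩; distinct elements may generate the same one (a cyclic group of order d has φ(d) generators).
Cyclic subgroups by order — order 1: 1; order 2: 3; order 3: 1; order 6: 3.
Total: 8.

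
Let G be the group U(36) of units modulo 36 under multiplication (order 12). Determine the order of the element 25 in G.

Compute successive powers of 25 mod 36: 25, 13, 1; 25^3 ≡ 1 (mod 36).
So |⟨25⟩| = 3.

3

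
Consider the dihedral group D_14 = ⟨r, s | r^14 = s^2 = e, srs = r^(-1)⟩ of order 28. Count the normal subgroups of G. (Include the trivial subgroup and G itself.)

7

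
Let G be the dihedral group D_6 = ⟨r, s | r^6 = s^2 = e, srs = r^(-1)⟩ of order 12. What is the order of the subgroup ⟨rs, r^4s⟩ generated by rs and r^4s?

4

|⟨rs⟩| = 2 and |⟨r^4s⟩| = 2, so |H| is a multiple of lcm(2, 2) = 2 and divides |G| = 12.
Closing under the operation: H = {e, r^3, rs, r^4s}, so |H| = 4.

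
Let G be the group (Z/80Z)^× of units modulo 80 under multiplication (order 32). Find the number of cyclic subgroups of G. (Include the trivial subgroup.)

20

Each element a generates a cyclic subgroup ⟨a⟩; distinct elements may generate the same one (a cyclic group of order d has φ(d) generators).
Cyclic subgroups by order — order 1: 1; order 2: 7; order 4: 12.
Total: 20.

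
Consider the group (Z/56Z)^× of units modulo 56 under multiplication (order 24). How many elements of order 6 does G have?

14

Enumerating element orders in G gives 14 elements of order 6.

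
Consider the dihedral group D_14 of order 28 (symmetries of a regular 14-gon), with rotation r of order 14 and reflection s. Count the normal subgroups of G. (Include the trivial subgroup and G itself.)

G has 28 subgroups. Checking conjugation-invariance by order — order 1: 1/1 normal; order 2: 1/15 normal; order 4: 0/7 normal; order 7: 1/1 normal; order 14: 3/3 normal; order 28: 1/1 normal.
Total normal subgroups: 7.

7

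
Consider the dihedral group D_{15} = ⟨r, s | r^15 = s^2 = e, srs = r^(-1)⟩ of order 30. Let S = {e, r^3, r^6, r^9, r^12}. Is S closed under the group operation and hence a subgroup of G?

|S| = 5 divides |G| = 30, consistent with Lagrange.
S contains the identity, every element's inverse is in S, and S is closed under ·: it is a subgroup.
In fact S = ⟨r^9⟩.

Yes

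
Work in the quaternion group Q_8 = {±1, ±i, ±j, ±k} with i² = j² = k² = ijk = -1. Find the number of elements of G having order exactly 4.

The elements of order 4 are: i, -i, j, -j, k, -k.
That's 6.

6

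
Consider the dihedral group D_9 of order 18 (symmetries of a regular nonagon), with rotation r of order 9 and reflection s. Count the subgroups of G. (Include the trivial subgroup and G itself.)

|G| = 18, so by Lagrange every subgroup order divides 18. Divisors: 1, 2, 3, 6, 9, 18.
Subgroups by order — order 1: 1; order 2: 9; order 3: 1; order 6: 3; order 9: 1; order 18: 1.
Total: 1 + 9 + 1 + 3 + 1 + 1 = 16.

16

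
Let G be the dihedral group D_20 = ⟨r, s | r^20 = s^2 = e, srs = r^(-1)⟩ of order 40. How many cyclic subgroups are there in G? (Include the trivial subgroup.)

A cyclic subgroup of order d is generated by each of its φ(d) elements of order d, so the cyclic subgroups of order d number (#elements of order d)/φ(d).
Cyclic subgroups by order — order 1: 1; order 2: 21; order 4: 1; order 5: 1; order 10: 1; order 20: 1.
Total: 26.

26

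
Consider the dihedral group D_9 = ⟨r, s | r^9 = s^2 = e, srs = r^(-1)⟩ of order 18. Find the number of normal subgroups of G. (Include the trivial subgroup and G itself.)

4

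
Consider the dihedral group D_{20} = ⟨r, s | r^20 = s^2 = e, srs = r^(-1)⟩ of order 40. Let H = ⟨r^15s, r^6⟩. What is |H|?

|⟨r^15s⟩| = 2 and |⟨r^6⟩| = 10, so |H| is a multiple of lcm(2, 10) = 10 and divides |G| = 40.
Closing under the operation: H = {e, r^2, r^4, r^6, r^8, r^10, r^12, r^14, r^16, r^18, rs, r^3s, r^5s, r^7s, r^9s, r^11s, r^13s, r^15s, r^17s, r^19s}, so |H| = 20.

20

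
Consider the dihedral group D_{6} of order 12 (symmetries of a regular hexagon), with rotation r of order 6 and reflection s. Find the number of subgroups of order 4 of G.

|G| = 12 and 4 | 12, so subgroups of order 4 are possible by Lagrange.
The subgroups of order 4 are: {e, r^3, r^2s, r^5s}; {e, r^3, s, r^3s}; {e, r^3, rs, r^4s}.
So G has 3 subgroups of order 4.

3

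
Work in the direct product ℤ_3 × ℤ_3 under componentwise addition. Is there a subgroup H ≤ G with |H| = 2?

2 does not divide |G| = 9, so by Lagrange no subgroup of order 2 exists.

No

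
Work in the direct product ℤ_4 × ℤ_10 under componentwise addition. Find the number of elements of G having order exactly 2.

3

An element (a,b) has order lcm(ord(a), ord(b)); count pairs with lcm equal to 2.
Enumerating gives 3 such elements.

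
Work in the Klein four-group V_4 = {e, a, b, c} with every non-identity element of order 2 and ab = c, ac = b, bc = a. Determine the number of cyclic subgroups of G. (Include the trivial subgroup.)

4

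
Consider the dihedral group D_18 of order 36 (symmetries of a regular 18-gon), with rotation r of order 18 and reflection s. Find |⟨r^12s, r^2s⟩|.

18

|⟨r^12s⟩| = 2 and |⟨r^2s⟩| = 2, so |H| is a multiple of lcm(2, 2) = 2 and divides |G| = 36.
Closing under the operation: H = {e, r^2, r^4, r^6, r^8, r^10, r^12, r^14, r^16, s, r^2s, r^4s, r^6s, r^8s, r^10s, r^12s, r^14s, r^16s}, so |H| = 18.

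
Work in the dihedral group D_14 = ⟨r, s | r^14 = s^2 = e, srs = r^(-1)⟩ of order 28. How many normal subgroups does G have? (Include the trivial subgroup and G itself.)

7

G has 28 subgroups. Checking conjugation-invariance by order — order 1: 1/1 normal; order 2: 1/15 normal; order 4: 0/7 normal; order 7: 1/1 normal; order 14: 3/3 normal; order 28: 1/1 normal.
Total normal subgroups: 7.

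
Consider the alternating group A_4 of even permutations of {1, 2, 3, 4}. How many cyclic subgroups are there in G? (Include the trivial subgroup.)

A cyclic subgroup of order d is generated by each of its φ(d) elements of order d, so the cyclic subgroups of order d number (#elements of order d)/φ(d).
Cyclic subgroups by order — order 1: 1; order 2: 3; order 3: 4.
Total: 8.

8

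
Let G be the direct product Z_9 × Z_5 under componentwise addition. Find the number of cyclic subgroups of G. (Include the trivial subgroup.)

A cyclic subgroup of order d is generated by each of its φ(d) elements of order d, so the cyclic subgroups of order d number (#elements of order d)/φ(d).
Cyclic subgroups by order — order 1: 1; order 3: 1; order 5: 1; order 9: 1; order 15: 1; order 45: 1.
Total: 6.

6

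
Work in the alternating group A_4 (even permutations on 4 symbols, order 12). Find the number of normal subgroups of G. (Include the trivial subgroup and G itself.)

3

G has 10 subgroups. Checking conjugation-invariance by order — order 1: 1/1 normal; order 2: 0/3 normal; order 3: 0/4 normal; order 4: 1/1 normal; order 12: 1/1 normal.
Total normal subgroups: 3.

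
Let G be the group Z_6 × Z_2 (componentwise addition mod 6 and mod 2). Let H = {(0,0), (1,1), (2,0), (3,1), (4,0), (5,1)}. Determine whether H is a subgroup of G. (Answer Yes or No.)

|H| = 6 divides |G| = 12, consistent with Lagrange.
H contains the identity, every element's inverse is in H, and H is closed under +: it is a subgroup.
In fact H = ⟨(1,1)⟩.

Yes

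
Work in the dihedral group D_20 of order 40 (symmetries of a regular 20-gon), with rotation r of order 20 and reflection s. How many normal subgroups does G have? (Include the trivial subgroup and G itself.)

9

G has 48 subgroups. Checking conjugation-invariance by order — order 1: 1/1 normal; order 2: 1/21 normal; order 4: 1/11 normal; order 5: 1/1 normal; order 8: 0/5 normal; order 10: 1/5 normal; order 20: 3/3 normal; order 40: 1/1 normal.
Total normal subgroups: 9.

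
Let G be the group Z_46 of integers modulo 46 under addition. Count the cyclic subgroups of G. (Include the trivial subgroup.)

A cyclic subgroup of order d is generated by each of its φ(d) elements of order d, so the cyclic subgroups of order d number (#elements of order d)/φ(d).
Cyclic subgroups by order — order 1: 1; order 2: 1; order 23: 1; order 46: 1.
Total: 4.

4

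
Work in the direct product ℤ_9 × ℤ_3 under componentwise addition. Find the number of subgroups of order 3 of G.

4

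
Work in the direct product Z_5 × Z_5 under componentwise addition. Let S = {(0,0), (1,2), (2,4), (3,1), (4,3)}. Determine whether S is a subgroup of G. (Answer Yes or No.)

Yes

|S| = 5 divides |G| = 25, consistent with Lagrange.
S contains the identity, every element's inverse is in S, and S is closed under +: it is a subgroup.
In fact S = ⟨(4,3)⟩.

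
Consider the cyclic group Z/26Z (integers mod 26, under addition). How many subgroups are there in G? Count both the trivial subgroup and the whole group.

4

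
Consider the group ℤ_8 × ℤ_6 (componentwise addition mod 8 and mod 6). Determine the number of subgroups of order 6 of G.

|G| = 48 and 6 | 48, so subgroups of order 6 are possible by Lagrange.
The subgroups of order 6 are: {(0,0), (0,1), (0,2), (0,3), (0,4), (0,5)}; {(0,0), (0,2), (0,4), (4,0), (4,2), (4,4)}; {(0,0), (0,2), (0,4), (4,1), (4,3), (4,5)}.
So G has 3 subgroups of order 6.

3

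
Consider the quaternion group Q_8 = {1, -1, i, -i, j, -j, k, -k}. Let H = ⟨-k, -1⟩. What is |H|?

4

|⟨-k⟩| = 4 and |⟨-1⟩| = 2, so |H| is a multiple of lcm(4, 2) = 4 and divides |G| = 8.
Closing under the operation: H = {1, -1, k, -k}, so |H| = 4.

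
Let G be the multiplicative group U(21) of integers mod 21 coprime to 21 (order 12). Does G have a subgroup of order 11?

11 does not divide |G| = 12, so by Lagrange no subgroup of order 11 exists.

No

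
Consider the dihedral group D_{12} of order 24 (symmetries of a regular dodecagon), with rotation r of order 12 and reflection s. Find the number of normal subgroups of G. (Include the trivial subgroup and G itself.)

G has 34 subgroups. Checking conjugation-invariance by order — order 1: 1/1 normal; order 2: 1/13 normal; order 3: 1/1 normal; order 4: 1/7 normal; order 6: 1/5 normal; order 8: 0/3 normal; order 12: 3/3 normal; order 24: 1/1 normal.
Total normal subgroups: 9.

9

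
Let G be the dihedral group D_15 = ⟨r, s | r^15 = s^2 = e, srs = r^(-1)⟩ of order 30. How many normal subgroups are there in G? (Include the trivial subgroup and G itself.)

5

G has 28 subgroups. Checking conjugation-invariance by order — order 1: 1/1 normal; order 2: 0/15 normal; order 3: 1/1 normal; order 5: 1/1 normal; order 6: 0/5 normal; order 10: 0/3 normal; order 15: 1/1 normal; order 30: 1/1 normal.
Total normal subgroups: 5.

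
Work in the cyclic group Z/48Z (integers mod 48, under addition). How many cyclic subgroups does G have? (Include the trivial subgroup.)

10

Group the elements of G by the cyclic subgroup they generate; each cyclic subgroup of order d accounts for φ(d) elements.
Cyclic subgroups by order — order 1: 1; order 2: 1; order 3: 1; order 4: 1; order 6: 1; order 8: 1; order 12: 1; order 16: 1; order 24: 1; order 48: 1.
Total: 10.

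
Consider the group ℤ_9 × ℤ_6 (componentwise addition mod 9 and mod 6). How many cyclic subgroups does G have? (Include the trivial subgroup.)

A cyclic subgroup of order d is generated by each of its φ(d) elements of order d, so the cyclic subgroups of order d number (#elements of order d)/φ(d).
Cyclic subgroups by order — order 1: 1; order 2: 1; order 3: 4; order 6: 4; order 9: 3; order 18: 3.
Total: 16.

16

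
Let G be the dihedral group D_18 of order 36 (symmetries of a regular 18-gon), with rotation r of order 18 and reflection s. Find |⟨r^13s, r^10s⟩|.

|⟨r^13s⟩| = 2 and |⟨r^10s⟩| = 2, so |H| is a multiple of lcm(2, 2) = 2 and divides |G| = 36.
Closing under the operation: H = {e, r^3, r^6, r^9, r^12, r^15, rs, r^4s, r^7s, r^10s, r^13s, r^16s}, so |H| = 12.

12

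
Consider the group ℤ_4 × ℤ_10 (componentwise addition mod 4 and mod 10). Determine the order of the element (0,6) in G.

The order of (0,6) in Z_4 × Z_10 is lcm(ord(0) in Z_4, ord(6) in Z_10).
ord(0) = 1 and ord(6) = 5, so |⟨(0,6)⟩| = lcm(1, 5) = 5.

5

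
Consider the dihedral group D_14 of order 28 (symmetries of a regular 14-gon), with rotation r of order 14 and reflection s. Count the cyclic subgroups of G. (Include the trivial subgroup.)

18

A cyclic subgroup of order d is generated by each of its φ(d) elements of order d, so the cyclic subgroups of order d number (#elements of order d)/φ(d).
Cyclic subgroups by order — order 1: 1; order 2: 15; order 7: 1; order 14: 1.
Total: 18.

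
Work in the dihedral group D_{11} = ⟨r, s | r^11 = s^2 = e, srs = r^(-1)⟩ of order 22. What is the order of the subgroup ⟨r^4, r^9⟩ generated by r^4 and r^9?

11

|⟨r^4⟩| = 11 and |⟨r^9⟩| = 11, so |H| is a multiple of lcm(11, 11) = 11 and divides |G| = 22.
Closing under the operation: H = {e, r, r^2, r^3, r^4, r^5, r^6, r^7, r^8, r^9, r^10}, so |H| = 11.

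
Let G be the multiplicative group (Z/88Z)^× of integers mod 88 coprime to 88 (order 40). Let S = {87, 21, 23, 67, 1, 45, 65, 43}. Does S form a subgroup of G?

|S| = 8 divides |G| = 40, consistent with Lagrange.
S contains the identity, every element's inverse is in S, and S is closed under ·: it is a subgroup.

Yes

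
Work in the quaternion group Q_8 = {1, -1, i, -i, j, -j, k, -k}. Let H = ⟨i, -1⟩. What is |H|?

4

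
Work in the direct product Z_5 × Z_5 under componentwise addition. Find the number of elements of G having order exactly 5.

An element (a,b) has order lcm(ord(a), ord(b)); count pairs with lcm equal to 5.
Enumerating gives 24 such elements.

24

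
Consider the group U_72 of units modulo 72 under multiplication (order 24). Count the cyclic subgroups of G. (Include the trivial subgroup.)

16

A cyclic subgroup of order d is generated by each of its φ(d) elements of order d, so the cyclic subgroups of order d number (#elements of order d)/φ(d).
Cyclic subgroups by order — order 1: 1; order 2: 7; order 3: 1; order 6: 7.
Total: 16.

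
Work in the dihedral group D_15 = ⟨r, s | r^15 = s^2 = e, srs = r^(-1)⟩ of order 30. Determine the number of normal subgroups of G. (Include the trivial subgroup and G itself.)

G has 28 subgroups. Checking conjugation-invariance by order — order 1: 1/1 normal; order 2: 0/15 normal; order 3: 1/1 normal; order 5: 1/1 normal; order 6: 0/5 normal; order 10: 0/3 normal; order 15: 1/1 normal; order 30: 1/1 normal.
Total normal subgroups: 5.

5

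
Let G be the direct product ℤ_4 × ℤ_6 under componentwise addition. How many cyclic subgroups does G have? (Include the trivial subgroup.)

Group the elements of G by the cyclic subgroup they generate; each cyclic subgroup of order d accounts for φ(d) elements.
Cyclic subgroups by order — order 1: 1; order 2: 3; order 3: 1; order 4: 2; order 6: 3; order 12: 2.
Total: 12.

12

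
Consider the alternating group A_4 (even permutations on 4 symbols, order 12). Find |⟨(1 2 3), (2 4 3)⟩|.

12

|⟨(1 2 3)⟩| = 3 and |⟨(2 4 3)⟩| = 3, so |H| is a multiple of lcm(3, 3) = 3 and divides |G| = 12.
Closing {(1 2 3), (2 4 3)} under the group operation gives all of G, so |H| = 12.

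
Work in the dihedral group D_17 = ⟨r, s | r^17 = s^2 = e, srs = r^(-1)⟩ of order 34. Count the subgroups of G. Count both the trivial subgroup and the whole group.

20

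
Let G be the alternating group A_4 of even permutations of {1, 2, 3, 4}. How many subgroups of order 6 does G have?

0

|G| = 12 and 6 | 12, so subgroups of order 6 are possible by Lagrange.
Checking all subgroups of G, none has order 6.
So G has 0 subgroups of order 6.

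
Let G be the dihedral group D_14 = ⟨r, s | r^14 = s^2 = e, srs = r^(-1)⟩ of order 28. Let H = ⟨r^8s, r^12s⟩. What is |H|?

|⟨r^8s⟩| = 2 and |⟨r^12s⟩| = 2, so |H| is a multiple of lcm(2, 2) = 2 and divides |G| = 28.
Closing under the operation: H = {e, r^2, r^4, r^6, r^8, r^10, r^12, s, r^2s, r^4s, r^6s, r^8s, r^10s, r^12s}, so |H| = 14.

14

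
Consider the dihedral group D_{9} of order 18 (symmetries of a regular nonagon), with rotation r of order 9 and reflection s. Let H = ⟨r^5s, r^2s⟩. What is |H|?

6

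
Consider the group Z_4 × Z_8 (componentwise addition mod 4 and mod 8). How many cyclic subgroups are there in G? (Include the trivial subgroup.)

14

A cyclic subgroup of order d is generated by each of its φ(d) elements of order d, so the cyclic subgroups of order d number (#elements of order d)/φ(d).
Cyclic subgroups by order — order 1: 1; order 2: 3; order 4: 6; order 8: 4.
Total: 14.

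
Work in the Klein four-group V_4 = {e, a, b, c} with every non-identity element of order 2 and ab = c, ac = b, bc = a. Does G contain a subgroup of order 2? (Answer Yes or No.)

2 | 4. A subgroup of order 2 is {e, a}.

Yes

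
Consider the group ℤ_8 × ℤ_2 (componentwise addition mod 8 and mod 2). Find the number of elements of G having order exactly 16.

0

An element (a,b) has order lcm(ord(a), ord(b)); count pairs with lcm equal to 16.
Enumerating gives 0 such elements.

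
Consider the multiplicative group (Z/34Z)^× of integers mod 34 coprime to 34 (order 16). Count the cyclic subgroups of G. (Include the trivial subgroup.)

5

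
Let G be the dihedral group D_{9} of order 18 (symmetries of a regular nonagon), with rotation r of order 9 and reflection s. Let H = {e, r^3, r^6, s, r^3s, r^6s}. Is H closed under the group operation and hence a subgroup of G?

|H| = 6 divides |G| = 18, consistent with Lagrange.
H contains the identity, every element's inverse is in H, and H is closed under ·: it is a subgroup.

Yes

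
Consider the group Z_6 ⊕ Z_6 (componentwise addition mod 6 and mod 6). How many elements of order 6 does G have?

24

An element (a,b) has order lcm(ord(a), ord(b)); count pairs with lcm equal to 6.
Enumerating gives 24 such elements.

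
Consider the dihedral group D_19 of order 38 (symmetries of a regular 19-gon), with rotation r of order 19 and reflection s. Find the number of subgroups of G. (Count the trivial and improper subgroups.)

22

|G| = 38, so by Lagrange every subgroup order divides 38. Divisors: 1, 2, 19, 38.
Subgroups by order — order 1: 1; order 2: 19; order 19: 1; order 38: 1.
Total: 1 + 19 + 1 + 1 = 22.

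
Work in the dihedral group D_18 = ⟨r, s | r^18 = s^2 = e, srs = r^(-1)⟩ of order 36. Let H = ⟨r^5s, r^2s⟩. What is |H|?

12

|⟨r^5s⟩| = 2 and |⟨r^2s⟩| = 2, so |H| is a multiple of lcm(2, 2) = 2 and divides |G| = 36.
Closing under the operation: H = {e, r^3, r^6, r^9, r^12, r^15, r^2s, r^5s, r^8s, r^11s, r^14s, r^17s}, so |H| = 12.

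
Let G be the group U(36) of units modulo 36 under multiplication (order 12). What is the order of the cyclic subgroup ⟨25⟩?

3

Compute successive powers of 25 mod 36: 25, 13, 1; 25^3 ≡ 1 (mod 36).
So |⟨25⟩| = 3.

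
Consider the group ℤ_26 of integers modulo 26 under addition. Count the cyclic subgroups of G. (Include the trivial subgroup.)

4

Group the elements of G by the cyclic subgroup they generate; each cyclic subgroup of order d accounts for φ(d) elements.
Cyclic subgroups by order — order 1: 1; order 2: 1; order 13: 1; order 26: 1.
Total: 4.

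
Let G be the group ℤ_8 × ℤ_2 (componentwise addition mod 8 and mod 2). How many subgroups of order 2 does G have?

|G| = 16 and 2 | 16, so subgroups of order 2 are possible by Lagrange.
The subgroups of order 2 are: {(0,0), (0,1)}; {(0,0), (4,0)}; {(0,0), (4,1)}.
So G has 3 subgroups of order 2.

3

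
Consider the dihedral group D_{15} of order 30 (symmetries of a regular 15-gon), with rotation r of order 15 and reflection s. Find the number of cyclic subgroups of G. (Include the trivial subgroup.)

19

Group the elements of G by the cyclic subgroup they generate; each cyclic subgroup of order d accounts for φ(d) elements.
Cyclic subgroups by order — order 1: 1; order 2: 15; order 3: 1; order 5: 1; order 15: 1.
Total: 19.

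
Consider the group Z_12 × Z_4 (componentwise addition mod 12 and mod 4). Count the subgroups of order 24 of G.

3

|G| = 48 and 24 | 48, so subgroups of order 24 are possible by Lagrange.
The subgroups of order 24 are: {(0,0), (0,1), (0,2), (0,3), (2,0), (2,1), (2,2), (2,3), (4,0), (4,1), (4,2), (4,3), (6,0), (6,1), (6,2), (6,3), (8,0), (8,1), (8,2), (8,3), (10,0), (10,1), (10,2), (10,3)}; {(0,0), (0,2), (1,0), (1,2), (2,0), (2,2), (3,0), (3,2), (4,0), (4,2), (5,0), (5,2), (6,0), (6,2), (7,0), (7,2), (8,0), (8,2), (9,0), (9,2), (10,0), (10,2), (11,0), (11,2)}; {(0,0), (0,2), (1,1), (1,3), (2,0), (2,2), (3,1), (3,3), (4,0), (4,2), (5,1), (5,3), (6,0), (6,2), (7,1), (7,3), (8,0), (8,2), (9,1), (9,3), (10,0), (10,2), (11,1), (11,3)}.
So G has 3 subgroups of order 24.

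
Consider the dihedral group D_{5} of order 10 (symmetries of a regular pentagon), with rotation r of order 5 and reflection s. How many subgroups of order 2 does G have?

5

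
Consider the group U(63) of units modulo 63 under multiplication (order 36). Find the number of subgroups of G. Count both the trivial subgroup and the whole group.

|G| = 36, so by Lagrange every subgroup order divides 36. Divisors: 1, 2, 3, 4, 6, 9, 12, 18, 36.
Subgroups by order — order 1: 1; order 2: 3; order 3: 4; order 4: 1; order 6: 12; order 9: 1; order 12: 4; order 18: 3; order 36: 1.
Total: 1 + 3 + 4 + 1 + 12 + 1 + 4 + 3 + 1 = 30.

30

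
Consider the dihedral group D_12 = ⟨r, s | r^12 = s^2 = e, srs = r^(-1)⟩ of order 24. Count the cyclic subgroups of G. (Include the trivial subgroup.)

18

A cyclic subgroup of order d is generated by each of its φ(d) elements of order d, so the cyclic subgroups of order d number (#elements of order d)/φ(d).
Cyclic subgroups by order — order 1: 1; order 2: 13; order 3: 1; order 4: 1; order 6: 1; order 12: 1.
Total: 18.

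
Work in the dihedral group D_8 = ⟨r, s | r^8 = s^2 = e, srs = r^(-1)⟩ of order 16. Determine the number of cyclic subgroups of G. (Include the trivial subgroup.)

12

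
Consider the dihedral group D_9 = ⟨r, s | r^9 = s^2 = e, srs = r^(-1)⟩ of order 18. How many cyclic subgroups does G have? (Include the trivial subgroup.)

Each element a generates a cyclic subgroup ⟨a⟩; distinct elements may generate the same one (a cyclic group of order d has φ(d) generators).
Cyclic subgroups by order — order 1: 1; order 2: 9; order 3: 1; order 9: 1.
Total: 12.

12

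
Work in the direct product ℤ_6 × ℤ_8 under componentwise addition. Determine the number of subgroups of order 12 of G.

3

|G| = 48 and 12 | 48, so subgroups of order 12 are possible by Lagrange.
The subgroups of order 12 are: {(0,0), (0,2), (0,4), (0,6), (2,0), (2,2), (2,4), (2,6), (4,0), (4,2), (4,4), (4,6)}; {(0,0), (0,4), (1,0), (1,4), (2,0), (2,4), (3,0), (3,4), (4,0), (4,4), (5,0), (5,4)}; {(0,0), (0,4), (1,2), (1,6), (2,0), (2,4), (3,2), (3,6), (4,0), (4,4), (5,2), (5,6)}.
So G has 3 subgroups of order 12.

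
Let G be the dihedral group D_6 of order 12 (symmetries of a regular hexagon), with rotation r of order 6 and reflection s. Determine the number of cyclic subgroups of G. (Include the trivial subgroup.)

Group the elements of G by the cyclic subgroup they generate; each cyclic subgroup of order d accounts for φ(d) elements.
Cyclic subgroups by order — order 1: 1; order 2: 7; order 3: 1; order 6: 1.
Total: 10.

10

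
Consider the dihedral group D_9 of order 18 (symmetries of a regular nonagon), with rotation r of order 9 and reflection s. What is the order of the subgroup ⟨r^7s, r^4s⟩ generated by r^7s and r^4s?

6

|⟨r^7s⟩| = 2 and |⟨r^4s⟩| = 2, so |H| is a multiple of lcm(2, 2) = 2 and divides |G| = 18.
Closing under the operation: H = {e, r^3, r^6, rs, r^4s, r^7s}, so |H| = 6.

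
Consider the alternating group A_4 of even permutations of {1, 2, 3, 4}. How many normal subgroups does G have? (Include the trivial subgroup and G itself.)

G has 10 subgroups. Checking conjugation-invariance by order — order 1: 1/1 normal; order 2: 0/3 normal; order 3: 0/4 normal; order 4: 1/1 normal; order 12: 1/1 normal.
Total normal subgroups: 3.

3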